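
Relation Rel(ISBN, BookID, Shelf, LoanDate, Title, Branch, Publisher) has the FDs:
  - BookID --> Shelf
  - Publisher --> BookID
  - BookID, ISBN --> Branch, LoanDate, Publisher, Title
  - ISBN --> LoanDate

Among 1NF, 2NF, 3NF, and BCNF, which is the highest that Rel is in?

1NF

Candidate keys: {BookID, ISBN}, {ISBN, Publisher}. Prime attributes: {BookID, ISBN, Publisher}.
For BookID --> Shelf we have {BookID}⁺ = {BookID, Shelf}; {BookID} is not a superkey, so BCNF fails.
BookID --> Shelf determines the non-prime attribute {Shelf} from a non-superkey — 3NF is violated.
Since {BookID} ⊂ {BookID, ISBN} and {BookID}⁺ ⊇ {Shelf} with {Shelf} non-prime, there is a partial dependency; 2NF fails.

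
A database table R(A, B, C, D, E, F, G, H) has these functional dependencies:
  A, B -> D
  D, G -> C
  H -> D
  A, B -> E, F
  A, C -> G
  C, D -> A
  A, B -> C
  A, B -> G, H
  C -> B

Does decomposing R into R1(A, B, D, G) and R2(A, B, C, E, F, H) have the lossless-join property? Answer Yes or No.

Yes

Common attributes: {A, B}; their closure is {A, B, C, D, E, F, G, H}.
R1 is contained in that closure, so R1 ∩ R2 -> R1 holds and the join is lossless.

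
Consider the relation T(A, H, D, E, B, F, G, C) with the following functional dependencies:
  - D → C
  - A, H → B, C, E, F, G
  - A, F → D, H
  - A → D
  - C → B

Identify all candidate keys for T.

Attributes never on any right-hand side: {A} — every candidate key must contain it.
{A, F}⁺ = {A, B, C, D, E, F, G, H} — all of the relation — so {A, F} is a candidate key.
{A, H}⁺ = {A, B, C, D, E, F, G, H} — all of the relation — so {A, H} is a candidate key.
No proper subset of any of these is a key, and no other minimal superkey exists.

{A, F}, {A, H}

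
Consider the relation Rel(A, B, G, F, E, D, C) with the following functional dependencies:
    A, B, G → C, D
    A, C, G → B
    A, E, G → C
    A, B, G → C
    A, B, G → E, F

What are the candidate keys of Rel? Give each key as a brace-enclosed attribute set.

{A, B, G}, {A, C, G}, {A, E, G}

{A, G} never appear on the right of any FD, so every key must include all of them.
{A, B, G}⁺ = {A, B, C, D, E, F, G} — all of the relation — so {A, B, G} is a candidate key.
{A, C, G}⁺ = {A, B, C, D, E, F, G} — all of the relation — so {A, C, G} is a candidate key.
{A, E, G}⁺ = {A, B, C, D, E, F, G} — all of the relation — so {A, E, G} is a candidate key.
No proper subset of any of these is a key, and no other minimal superkey exists.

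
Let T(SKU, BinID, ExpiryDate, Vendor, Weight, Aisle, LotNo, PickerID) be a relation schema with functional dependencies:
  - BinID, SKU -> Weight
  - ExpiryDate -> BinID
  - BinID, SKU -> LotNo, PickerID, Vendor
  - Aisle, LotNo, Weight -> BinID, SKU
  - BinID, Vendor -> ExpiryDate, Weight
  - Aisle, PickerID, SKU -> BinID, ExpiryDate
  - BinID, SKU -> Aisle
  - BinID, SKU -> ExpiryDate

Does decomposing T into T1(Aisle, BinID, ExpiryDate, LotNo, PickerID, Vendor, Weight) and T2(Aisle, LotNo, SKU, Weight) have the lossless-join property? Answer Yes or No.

Yes

T1 ∩ T2 = {Aisle, LotNo, Weight}; its closure under F is {Aisle, BinID, ExpiryDate, LotNo, PickerID, SKU, Vendor, Weight}.
T1 is contained in that closure, so T1 ∩ T2 -> T1 holds and the join is lossless.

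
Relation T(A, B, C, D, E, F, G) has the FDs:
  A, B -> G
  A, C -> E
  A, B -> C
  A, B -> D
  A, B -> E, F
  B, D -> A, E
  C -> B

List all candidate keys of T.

{A, B} is a candidate key since {A, B}⁺ = {A, B, C, D, E, F, G} covers every attribute.
{A, C} is a candidate key since {A, C}⁺ = {A, B, C, D, E, F, G} covers every attribute.
{B, D} is a candidate key since {B, D}⁺ = {A, B, C, D, E, F, G} covers every attribute.
{C, D} is a candidate key since {C, D}⁺ = {A, B, C, D, E, F, G} covers every attribute.
Any other superkey properly contains one of these, so there are no further candidate keys.

{A, B}, {A, C}, {B, D}, {C, D}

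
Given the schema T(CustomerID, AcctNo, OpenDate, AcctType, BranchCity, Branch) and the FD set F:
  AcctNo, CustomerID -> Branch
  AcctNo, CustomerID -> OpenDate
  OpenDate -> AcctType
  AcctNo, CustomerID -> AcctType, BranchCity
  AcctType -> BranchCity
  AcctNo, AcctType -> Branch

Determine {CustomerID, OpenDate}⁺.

{AcctType, BranchCity, CustomerID, OpenDate}

Start with {CustomerID, OpenDate}.
OpenDate -> AcctType applies; add {AcctType} → now {AcctType, CustomerID, OpenDate}.
AcctType -> BranchCity applies; add {BranchCity} → now {AcctType, BranchCity, CustomerID, OpenDate}.
No further FD applies.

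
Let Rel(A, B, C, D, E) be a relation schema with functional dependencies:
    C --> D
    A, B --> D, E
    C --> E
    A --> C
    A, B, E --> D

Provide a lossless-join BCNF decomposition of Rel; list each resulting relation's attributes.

{A, B}; {A, C}; {C, D, E}

Candidate key of the original relation: {A, B}.
Within {A, B, C, D, E}: {C}⁺ ∩ {A, B, C, D, E} = {C, D, E}, not the whole set, so C --> D, E violates BCNF; decompose into {C, D, E} and {A, B, C}.
{C, D, E} is in BCNF.
Within {A, B, C}: {A}⁺ ∩ {A, B, C} = {A, C}, not the whole set, so A --> C violates BCNF; decompose into {A, C} and {A, B}.
{A, C} is in BCNF.
{A, B} is in BCNF.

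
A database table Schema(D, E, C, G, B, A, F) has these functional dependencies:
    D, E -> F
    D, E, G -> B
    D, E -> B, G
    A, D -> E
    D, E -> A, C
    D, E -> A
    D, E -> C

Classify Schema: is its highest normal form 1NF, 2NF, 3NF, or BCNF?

Candidate keys: {A, D}, {D, E}. Prime attributes: {A, D, E}.
Each dependency's left side is a superkey — BCNF holds.

BCNF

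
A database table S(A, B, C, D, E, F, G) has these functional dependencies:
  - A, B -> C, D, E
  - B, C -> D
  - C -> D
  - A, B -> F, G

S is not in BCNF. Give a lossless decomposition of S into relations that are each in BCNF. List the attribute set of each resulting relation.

{A, B, C, E, F, G}; {C, D}

Candidate key of the original relation: {A, B}.
{A, B, C, D, E, F, G}: {B, C} determines {B, C, D} here but is not a superkey — split on B, C -> D, giving {B, C, D} and {A, B, C, E, F, G}.
{B, C, D}: {C} determines {C, D} here but is not a superkey — split on C -> D, giving {C, D} and {B, C}.
{C, D} has no BCNF violation.
{B, C} has no BCNF violation.
{A, B, C, E, F, G} has no BCNF violation.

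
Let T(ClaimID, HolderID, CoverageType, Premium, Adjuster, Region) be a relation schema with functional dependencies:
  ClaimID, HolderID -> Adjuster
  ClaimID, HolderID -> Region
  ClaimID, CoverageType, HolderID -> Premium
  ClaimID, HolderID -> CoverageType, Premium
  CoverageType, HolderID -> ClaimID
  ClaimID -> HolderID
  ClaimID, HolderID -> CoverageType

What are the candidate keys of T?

{ClaimID} is a candidate key since {ClaimID}⁺ = {Adjuster, ClaimID, CoverageType, HolderID, Premium, Region} covers every attribute.
{CoverageType, HolderID} is a candidate key since {CoverageType, HolderID}⁺ = {Adjuster, ClaimID, CoverageType, HolderID, Premium, Region} covers every attribute.
No proper subset of any of these is a key, and no other minimal superkey exists.

{ClaimID}, {CoverageType, HolderID}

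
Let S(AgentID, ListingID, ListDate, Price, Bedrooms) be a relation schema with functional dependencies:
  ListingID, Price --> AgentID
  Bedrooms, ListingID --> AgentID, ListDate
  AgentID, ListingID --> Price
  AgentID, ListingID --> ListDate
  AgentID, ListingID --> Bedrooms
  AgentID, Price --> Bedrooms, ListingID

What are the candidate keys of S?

{AgentID, ListingID}, {AgentID, Price}, {Bedrooms, ListingID}, {ListingID, Price}

{AgentID, ListingID}⁺ = {AgentID, Bedrooms, ListDate, ListingID, Price}, which is every attribute, so {AgentID, ListingID} is a candidate key.
{AgentID, Price}⁺ = {AgentID, Bedrooms, ListDate, ListingID, Price}, which is every attribute, so {AgentID, Price} is a candidate key.
{Bedrooms, ListingID}⁺ = {AgentID, Bedrooms, ListDate, ListingID, Price}, which is every attribute, so {Bedrooms, ListingID} is a candidate key.
{ListingID, Price}⁺ = {AgentID, Bedrooms, ListDate, ListingID, Price}, which is every attribute, so {ListingID, Price} is a candidate key.
These are minimal and exhaustive — every other superkey contains one of them.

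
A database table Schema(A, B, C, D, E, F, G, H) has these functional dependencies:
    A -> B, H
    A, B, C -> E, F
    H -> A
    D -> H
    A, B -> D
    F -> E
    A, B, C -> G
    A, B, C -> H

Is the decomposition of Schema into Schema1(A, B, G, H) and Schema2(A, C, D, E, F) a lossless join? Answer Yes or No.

Common attributes: {A}; their closure is {A, B, D, H}.
Schema1 ⊄ {A, B, D, H} and Schema2 ⊄ {A, B, D, H}, so the split is lossy.

No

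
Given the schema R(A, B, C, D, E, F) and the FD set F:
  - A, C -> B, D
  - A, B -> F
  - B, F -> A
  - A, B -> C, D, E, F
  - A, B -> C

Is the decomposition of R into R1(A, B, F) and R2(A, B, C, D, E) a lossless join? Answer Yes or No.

Yes

The shared attributes are {A, B} and {A, B}⁺ = {A, B, C, D, E, F}.
Since R1 ⊆ {A, B, C, D, E, F}, the intersection is a superkey of R1; the decomposition is lossless.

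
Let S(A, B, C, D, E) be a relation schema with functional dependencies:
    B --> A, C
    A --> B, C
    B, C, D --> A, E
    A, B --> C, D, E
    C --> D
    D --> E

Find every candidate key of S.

{A}, {B}

{A}⁺ = {A, B, C, D, E}, which is every attribute, so {A} is a candidate key.
{B}⁺ = {A, B, C, D, E}, which is every attribute, so {B} is a candidate key.
No proper subset of any of these is a key, and no other minimal superkey exists.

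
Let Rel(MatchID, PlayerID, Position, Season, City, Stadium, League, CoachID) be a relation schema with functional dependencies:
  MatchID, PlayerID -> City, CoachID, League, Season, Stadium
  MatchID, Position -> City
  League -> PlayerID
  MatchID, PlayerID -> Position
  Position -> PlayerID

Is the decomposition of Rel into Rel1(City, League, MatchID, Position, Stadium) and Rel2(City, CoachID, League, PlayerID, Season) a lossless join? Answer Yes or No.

The shared attributes are {City, League} and {City, League}⁺ = {City, League, PlayerID}.
The closure covers neither Rel1 nor Rel2 entirely; the join is not lossless.

No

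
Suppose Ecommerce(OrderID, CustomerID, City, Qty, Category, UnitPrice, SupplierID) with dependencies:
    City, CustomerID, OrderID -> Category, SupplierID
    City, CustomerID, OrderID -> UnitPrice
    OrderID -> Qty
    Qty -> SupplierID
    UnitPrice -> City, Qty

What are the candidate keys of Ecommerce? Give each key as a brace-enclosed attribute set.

{City, CustomerID, OrderID}, {CustomerID, OrderID, UnitPrice}

Attributes never on any right-hand side: {CustomerID, OrderID} — every candidate key must contain all of them.
{City, CustomerID, OrderID} is a candidate key since {City, CustomerID, OrderID}⁺ = {Category, City, CustomerID, OrderID, Qty, SupplierID, UnitPrice} covers every attribute.
{CustomerID, OrderID, UnitPrice} is a candidate key since {CustomerID, OrderID, UnitPrice}⁺ = {Category, City, CustomerID, OrderID, Qty, SupplierID, UnitPrice} covers every attribute.
No proper subset of any of these is a key, and no other minimal superkey exists.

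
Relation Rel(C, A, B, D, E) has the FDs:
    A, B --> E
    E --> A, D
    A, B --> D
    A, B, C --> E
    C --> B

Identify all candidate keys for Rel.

{C} never appears on the right of any FD, so every key must include it.
{A, C}⁺ = {A, B, C, D, E} — all of the relation — so {A, C} is a candidate key.
{C, E}⁺ = {A, B, C, D, E} — all of the relation — so {C, E} is a candidate key.
No proper subset of any of these is a key, and no other minimal superkey exists.

{A, C}, {C, E}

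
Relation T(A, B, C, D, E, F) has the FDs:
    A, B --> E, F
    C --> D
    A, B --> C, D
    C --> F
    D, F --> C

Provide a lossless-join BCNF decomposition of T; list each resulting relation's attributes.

Candidate key of the original relation: {A, B}.
{A, B, C, D, E, F}: {C} determines {C, D, F} here but is not a superkey — split on C --> D, F, giving {C, D, F} and {A, B, C, E}.
{C, D, F} has no BCNF violation.
{A, B, C, E} has no BCNF violation.

{A, B, C, E}; {C, D, F}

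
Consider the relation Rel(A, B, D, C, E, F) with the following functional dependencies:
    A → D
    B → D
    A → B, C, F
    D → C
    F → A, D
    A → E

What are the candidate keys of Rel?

{A}⁺ = {A, B, C, D, E, F} — all of the relation — so {A} is a candidate key.
{F}⁺ = {A, B, C, D, E, F} — all of the relation — so {F} is a candidate key.
These are minimal and exhaustive — every other superkey contains one of them.

{A}, {F}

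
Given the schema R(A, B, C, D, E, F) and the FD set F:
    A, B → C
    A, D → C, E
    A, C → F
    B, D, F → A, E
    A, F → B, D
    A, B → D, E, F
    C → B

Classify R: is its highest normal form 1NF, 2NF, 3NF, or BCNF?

Candidate keys: {A, B}, {A, C}, {A, D}, {A, F}, {B, D, F}, {C, D, F}. Prime attributes: {A, B, C, D, F}.
C → B breaks BCNF: {C}⁺ = {B, C}, so {C} is not a superkey.
Its right-hand attributes {B} are all prime, as are those of every other non-superkey FD — the relation is in 3NF.

3NF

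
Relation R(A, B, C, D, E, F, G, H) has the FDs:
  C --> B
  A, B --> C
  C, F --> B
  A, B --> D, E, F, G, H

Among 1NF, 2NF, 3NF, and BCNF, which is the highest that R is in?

Candidate keys: {A, B}, {A, C}. Prime attributes: {A, B, C}.
C --> B breaks BCNF: {C}⁺ = {B, C}, so {C} is not a superkey.
But every attribute on its right side ({B}) is prime, and the same holds for every other non-superkey FD, so 3NF still holds.

3NF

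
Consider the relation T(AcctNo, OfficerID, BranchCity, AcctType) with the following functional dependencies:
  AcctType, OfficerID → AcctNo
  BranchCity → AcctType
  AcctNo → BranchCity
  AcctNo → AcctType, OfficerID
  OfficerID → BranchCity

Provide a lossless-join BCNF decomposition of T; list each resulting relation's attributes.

{AcctNo, BranchCity, OfficerID}; {AcctType, BranchCity}

Candidate keys of the original relation: {AcctNo}, {OfficerID}.
{AcctNo, AcctType, BranchCity, OfficerID}: {BranchCity} determines {AcctType, BranchCity} here but is not a superkey — split on BranchCity → AcctType, giving {AcctType, BranchCity} and {AcctNo, BranchCity, OfficerID}.
{AcctType, BranchCity} is in BCNF.
{AcctNo, BranchCity, OfficerID} is in BCNF.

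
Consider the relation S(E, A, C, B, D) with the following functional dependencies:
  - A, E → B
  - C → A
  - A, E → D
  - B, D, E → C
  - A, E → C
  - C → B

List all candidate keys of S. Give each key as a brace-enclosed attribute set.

Attributes never on any right-hand side: {E} — every candidate key must contain it.
{A, E} is a candidate key since {A, E}⁺ = {A, B, C, D, E} covers every attribute.
{C, E} is a candidate key since {C, E}⁺ = {A, B, C, D, E} covers every attribute.
{B, D, E} is a candidate key since {B, D, E}⁺ = {A, B, C, D, E} covers every attribute.
These are minimal and exhaustive — every other superkey contains one of them.

{A, E}, {B, D, E}, {C, E}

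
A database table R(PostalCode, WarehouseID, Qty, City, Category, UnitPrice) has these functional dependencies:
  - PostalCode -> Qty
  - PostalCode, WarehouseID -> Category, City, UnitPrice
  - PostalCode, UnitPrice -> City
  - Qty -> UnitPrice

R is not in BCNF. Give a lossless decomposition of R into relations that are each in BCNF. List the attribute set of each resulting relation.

{Category, PostalCode, WarehouseID}; {City, PostalCode, Qty}; {Qty, UnitPrice}

Candidate key of the original relation: {PostalCode, WarehouseID}.
Within {Category, City, PostalCode, Qty, UnitPrice, WarehouseID}: {PostalCode}⁺ ∩ {Category, City, PostalCode, Qty, UnitPrice, WarehouseID} = {City, PostalCode, Qty, UnitPrice}, not the whole set, so PostalCode -> City, Qty, UnitPrice violates BCNF; decompose into {City, PostalCode, Qty, UnitPrice} and {Category, PostalCode, WarehouseID}.
Within {City, PostalCode, Qty, UnitPrice}: {Qty}⁺ ∩ {City, PostalCode, Qty, UnitPrice} = {Qty, UnitPrice}, not the whole set, so Qty -> UnitPrice violates BCNF; decompose into {Qty, UnitPrice} and {City, PostalCode, Qty}.
{Qty, UnitPrice} is in BCNF.
{City, PostalCode, Qty} is in BCNF.
{Category, PostalCode, WarehouseID} is in BCNF.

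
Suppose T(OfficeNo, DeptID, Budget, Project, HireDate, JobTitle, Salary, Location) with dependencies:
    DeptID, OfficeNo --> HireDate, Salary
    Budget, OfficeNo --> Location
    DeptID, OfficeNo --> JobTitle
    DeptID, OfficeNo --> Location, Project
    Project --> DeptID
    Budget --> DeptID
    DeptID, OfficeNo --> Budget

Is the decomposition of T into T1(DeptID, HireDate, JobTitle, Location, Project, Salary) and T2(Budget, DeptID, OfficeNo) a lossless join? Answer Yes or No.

No

The shared attributes are {DeptID} and {DeptID}⁺ = {DeptID}.
T1 ⊄ {DeptID} and T2 ⊄ {DeptID}, so the split is lossy.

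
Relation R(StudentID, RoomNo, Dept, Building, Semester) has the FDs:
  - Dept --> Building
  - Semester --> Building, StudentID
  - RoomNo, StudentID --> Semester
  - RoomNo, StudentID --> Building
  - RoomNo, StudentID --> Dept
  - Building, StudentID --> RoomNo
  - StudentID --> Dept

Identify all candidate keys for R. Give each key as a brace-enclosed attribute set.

{Semester}⁺ = {Building, Dept, RoomNo, Semester, StudentID}, which is every attribute, so {Semester} is a candidate key.
{StudentID}⁺ = {Building, Dept, RoomNo, Semester, StudentID}, which is every attribute, so {StudentID} is a candidate key.
Any other superkey properly contains one of these, so there are no further candidate keys.

{Semester}, {StudentID}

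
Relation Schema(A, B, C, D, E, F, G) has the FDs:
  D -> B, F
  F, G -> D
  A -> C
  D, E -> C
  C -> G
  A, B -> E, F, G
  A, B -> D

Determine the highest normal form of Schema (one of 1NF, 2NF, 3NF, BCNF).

Candidate keys: {A, B}, {A, D}, {A, F}. Prime attributes: {A, B, D, F}.
For D -> B, F we have {D}⁺ = {B, D, F}; {D} is not a superkey, so BCNF fails.
A -> C has non-prime {C} on the right and a non-superkey on the left, so 3NF fails.
{A} is a proper subset of the key {A, B}, and {A}⁺ contains the non-prime attributes {C, G} — a partial dependency, so 2NF is violated.

1NF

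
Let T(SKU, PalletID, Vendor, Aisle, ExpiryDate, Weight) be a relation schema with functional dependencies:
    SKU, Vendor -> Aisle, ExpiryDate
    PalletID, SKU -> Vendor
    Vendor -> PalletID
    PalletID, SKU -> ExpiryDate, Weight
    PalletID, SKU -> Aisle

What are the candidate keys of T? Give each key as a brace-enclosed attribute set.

Attributes never on any right-hand side: {SKU} — every candidate key must contain it.
{PalletID, SKU}⁺ = {Aisle, ExpiryDate, PalletID, SKU, Vendor, Weight}, which is every attribute, so {PalletID, SKU} is a candidate key.
{SKU, Vendor}⁺ = {Aisle, ExpiryDate, PalletID, SKU, Vendor, Weight}, which is every attribute, so {SKU, Vendor} is a candidate key.
Any other superkey properly contains one of these, so there are no further candidate keys.

{PalletID, SKU}, {SKU, Vendor}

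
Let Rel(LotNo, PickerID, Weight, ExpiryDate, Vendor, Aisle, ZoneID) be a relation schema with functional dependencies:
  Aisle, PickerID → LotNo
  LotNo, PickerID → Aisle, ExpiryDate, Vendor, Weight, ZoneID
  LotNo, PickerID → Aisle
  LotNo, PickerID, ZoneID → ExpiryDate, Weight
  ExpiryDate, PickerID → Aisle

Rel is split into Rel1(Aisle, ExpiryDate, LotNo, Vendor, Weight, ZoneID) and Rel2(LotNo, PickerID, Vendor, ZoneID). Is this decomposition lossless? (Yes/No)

No

Common attributes: {LotNo, Vendor, ZoneID}; their closure is {LotNo, Vendor, ZoneID}.
Neither Rel1 nor Rel2 is contained in that closure, so the decomposition is lossy.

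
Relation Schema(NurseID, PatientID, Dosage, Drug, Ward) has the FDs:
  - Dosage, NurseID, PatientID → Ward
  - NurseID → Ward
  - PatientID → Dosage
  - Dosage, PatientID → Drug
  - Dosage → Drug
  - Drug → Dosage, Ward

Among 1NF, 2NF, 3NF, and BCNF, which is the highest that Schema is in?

Candidate key: {NurseID, PatientID}. Prime attributes: {NurseID, PatientID}.
NurseID → Ward breaks BCNF: {NurseID}⁺ = {NurseID, Ward}, so {NurseID} is not a superkey.
Because {Ward} is non-prime and the left side of NurseID → Ward is not a superkey, the relation is not in 3NF.
Since {NurseID} ⊂ {NurseID, PatientID} and {NurseID}⁺ ⊇ {Ward} with {Ward} non-prime, there is a partial dependency; 2NF fails.

1NF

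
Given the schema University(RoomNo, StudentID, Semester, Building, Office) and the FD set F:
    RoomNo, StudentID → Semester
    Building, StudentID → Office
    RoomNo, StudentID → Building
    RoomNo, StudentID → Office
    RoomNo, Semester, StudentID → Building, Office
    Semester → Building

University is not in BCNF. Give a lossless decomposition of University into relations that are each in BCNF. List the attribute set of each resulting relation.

Candidate key of the original relation: {RoomNo, StudentID}.
Within {Building, Office, RoomNo, Semester, StudentID}: {Building, StudentID}⁺ ∩ {Building, Office, RoomNo, Semester, StudentID} = {Building, Office, StudentID}, not the whole set, so Building, StudentID → Office violates BCNF; decompose into {Building, Office, StudentID} and {Building, RoomNo, Semester, StudentID}.
{Building, Office, StudentID}: every determinant is a superkey — BCNF.
Within {Building, RoomNo, Semester, StudentID}: {Semester}⁺ ∩ {Building, RoomNo, Semester, StudentID} = {Building, Semester}, not the whole set, so Semester → Building violates BCNF; decompose into {Building, Semester} and {RoomNo, Semester, StudentID}.
{Building, Semester}: every determinant is a superkey — BCNF.
{RoomNo, Semester, StudentID}: every determinant is a superkey — BCNF.

{Building, Office, StudentID}; {Building, Semester}; {RoomNo, Semester, StudentID}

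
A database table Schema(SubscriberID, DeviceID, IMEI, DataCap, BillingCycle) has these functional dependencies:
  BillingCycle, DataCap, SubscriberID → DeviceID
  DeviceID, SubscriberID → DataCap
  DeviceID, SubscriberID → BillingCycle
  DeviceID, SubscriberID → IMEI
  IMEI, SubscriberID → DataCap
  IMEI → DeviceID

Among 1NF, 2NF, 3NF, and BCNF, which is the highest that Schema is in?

Candidate keys: {BillingCycle, DataCap, SubscriberID}, {DeviceID, SubscriberID}, {IMEI, SubscriberID}. Prime attributes: {BillingCycle, DataCap, DeviceID, IMEI, SubscriberID}.
For IMEI → DeviceID we have {IMEI}⁺ = {DeviceID, IMEI}; {IMEI} is not a superkey, so BCNF fails.
Its right-hand attributes {DeviceID} are all prime, as are those of every other non-superkey FD — the relation is in 3NF.

3NF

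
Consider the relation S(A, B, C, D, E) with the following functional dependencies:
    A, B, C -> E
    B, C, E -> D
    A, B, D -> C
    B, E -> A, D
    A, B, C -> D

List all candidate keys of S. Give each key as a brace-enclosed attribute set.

{A, B, C}, {A, B, D}, {B, E}

No FD produces {B}, so it must be in every candidate key.
{B, E}⁺ = {A, B, C, D, E} — all of the relation — so {B, E} is a candidate key.
{A, B, C}⁺ = {A, B, C, D, E} — all of the relation — so {A, B, C} is a candidate key.
{A, B, D}⁺ = {A, B, C, D, E} — all of the relation — so {A, B, D} is a candidate key.
No proper subset of any of these is a key, and no other minimal superkey exists.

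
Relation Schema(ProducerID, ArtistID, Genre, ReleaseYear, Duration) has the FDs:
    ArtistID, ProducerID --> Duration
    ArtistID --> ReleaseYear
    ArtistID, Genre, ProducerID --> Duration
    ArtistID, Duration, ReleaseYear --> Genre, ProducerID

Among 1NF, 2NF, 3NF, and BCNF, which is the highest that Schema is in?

1NF

Candidate keys: {ArtistID, Duration}, {ArtistID, ProducerID}. Prime attributes: {ArtistID, Duration, ProducerID}.
ArtistID --> ReleaseYear: {ArtistID}⁺ = {ArtistID, ReleaseYear}, which is not all of the attributes, so the left side is not a superkey — BCNF is violated.
ArtistID --> ReleaseYear determines the non-prime attribute {ReleaseYear} from a non-superkey — 3NF is violated.
Since {ArtistID} ⊂ {ArtistID, Duration} and {ArtistID}⁺ ⊇ {ReleaseYear} with {ReleaseYear} non-prime, there is a partial dependency; 2NF fails.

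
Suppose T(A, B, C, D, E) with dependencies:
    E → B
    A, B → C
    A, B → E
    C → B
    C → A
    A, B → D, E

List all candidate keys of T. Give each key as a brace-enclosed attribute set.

{A, B}, {A, E}, {C}

{C} is a candidate key since {C}⁺ = {A, B, C, D, E} covers every attribute.
{A, B} is a candidate key since {A, B}⁺ = {A, B, C, D, E} covers every attribute.
{A, E} is a candidate key since {A, E}⁺ = {A, B, C, D, E} covers every attribute.
No proper subset of any of these is a key, and no other minimal superkey exists.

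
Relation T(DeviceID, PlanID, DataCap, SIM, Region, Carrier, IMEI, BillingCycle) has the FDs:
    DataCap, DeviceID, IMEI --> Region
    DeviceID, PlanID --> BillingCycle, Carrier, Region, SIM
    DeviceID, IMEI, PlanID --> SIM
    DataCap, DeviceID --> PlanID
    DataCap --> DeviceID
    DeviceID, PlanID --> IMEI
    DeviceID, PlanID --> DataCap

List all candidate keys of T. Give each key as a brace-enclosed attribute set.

Closure of {DataCap} is {BillingCycle, Carrier, DataCap, DeviceID, IMEI, PlanID, Region, SIM}, the whole schema; {DataCap} is a candidate key.
Closure of {DeviceID, PlanID} is {BillingCycle, Carrier, DataCap, DeviceID, IMEI, PlanID, Region, SIM}, the whole schema; {DeviceID, PlanID} is a candidate key.
Any other superkey properly contains one of these, so there are no further candidate keys.

{DataCap}, {DeviceID, PlanID}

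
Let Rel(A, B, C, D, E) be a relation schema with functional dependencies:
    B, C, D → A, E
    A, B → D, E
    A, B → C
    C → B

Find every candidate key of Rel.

Closure of {A, B} is {A, B, C, D, E}, the whole schema; {A, B} is a candidate key.
Closure of {A, C} is {A, B, C, D, E}, the whole schema; {A, C} is a candidate key.
Closure of {C, D} is {A, B, C, D, E}, the whole schema; {C, D} is a candidate key.
These are minimal and exhaustive — every other superkey contains one of them.

{A, B}, {A, C}, {C, D}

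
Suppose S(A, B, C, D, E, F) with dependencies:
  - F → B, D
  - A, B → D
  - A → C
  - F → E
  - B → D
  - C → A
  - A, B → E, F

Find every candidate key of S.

{A, B}⁺ = {A, B, C, D, E, F}, which is every attribute, so {A, B} is a candidate key.
{A, F}⁺ = {A, B, C, D, E, F}, which is every attribute, so {A, F} is a candidate key.
{B, C}⁺ = {A, B, C, D, E, F}, which is every attribute, so {B, C} is a candidate key.
{C, F}⁺ = {A, B, C, D, E, F}, which is every attribute, so {C, F} is a candidate key.
Any other superkey properly contains one of these, so there are no further candidate keys.

{A, B}, {A, F}, {B, C}, {C, F}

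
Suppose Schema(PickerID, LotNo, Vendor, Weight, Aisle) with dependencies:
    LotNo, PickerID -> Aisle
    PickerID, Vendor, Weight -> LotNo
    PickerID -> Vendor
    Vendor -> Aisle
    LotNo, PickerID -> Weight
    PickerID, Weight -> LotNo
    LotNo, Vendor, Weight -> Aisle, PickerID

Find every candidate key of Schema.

{LotNo, PickerID}, {LotNo, Vendor, Weight}, {PickerID, Weight}

{LotNo, PickerID} is a candidate key since {LotNo, PickerID}⁺ = {Aisle, LotNo, PickerID, Vendor, Weight} covers every attribute.
{PickerID, Weight} is a candidate key since {PickerID, Weight}⁺ = {Aisle, LotNo, PickerID, Vendor, Weight} covers every attribute.
{LotNo, Vendor, Weight} is a candidate key since {LotNo, Vendor, Weight}⁺ = {Aisle, LotNo, PickerID, Vendor, Weight} covers every attribute.
No proper subset of any of these is a key, and no other minimal superkey exists.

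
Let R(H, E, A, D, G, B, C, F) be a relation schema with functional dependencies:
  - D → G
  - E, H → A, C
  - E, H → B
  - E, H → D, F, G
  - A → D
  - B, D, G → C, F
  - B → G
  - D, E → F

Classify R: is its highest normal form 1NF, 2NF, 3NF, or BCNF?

Candidate key: {E, H}. Prime attributes: {E, H}.
D → G: {D}⁺ = {D, G}, which is not all of the attributes, so the left side is not a superkey — BCNF is violated.
Because {G} is non-prime and the left side of D → G is not a superkey, the relation is not in 3NF.
No non-prime attribute depends on a proper subset of any candidate key, so 2NF holds.

2NF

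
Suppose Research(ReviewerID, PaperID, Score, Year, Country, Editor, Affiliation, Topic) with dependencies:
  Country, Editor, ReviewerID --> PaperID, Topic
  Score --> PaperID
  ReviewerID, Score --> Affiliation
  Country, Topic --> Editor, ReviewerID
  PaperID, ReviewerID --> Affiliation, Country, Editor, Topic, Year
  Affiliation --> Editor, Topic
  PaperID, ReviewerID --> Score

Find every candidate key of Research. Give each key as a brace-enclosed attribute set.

{Affiliation, Country}, {Country, Editor, ReviewerID}, {Country, Topic}, {PaperID, ReviewerID}, {ReviewerID, Score}

{Affiliation, Country}⁺ = {Affiliation, Country, Editor, PaperID, ReviewerID, Score, Topic, Year}, which is every attribute, so {Affiliation, Country} is a candidate key.
{Country, Topic}⁺ = {Affiliation, Country, Editor, PaperID, ReviewerID, Score, Topic, Year}, which is every attribute, so {Country, Topic} is a candidate key.
{PaperID, ReviewerID}⁺ = {Affiliation, Country, Editor, PaperID, ReviewerID, Score, Topic, Year}, which is every attribute, so {PaperID, ReviewerID} is a candidate key.
{ReviewerID, Score}⁺ = {Affiliation, Country, Editor, PaperID, ReviewerID, Score, Topic, Year}, which is every attribute, so {ReviewerID, Score} is a candidate key.
{Country, Editor, ReviewerID}⁺ = {Affiliation, Country, Editor, PaperID, ReviewerID, Score, Topic, Year}, which is every attribute, so {Country, Editor, ReviewerID} is a candidate key.
No proper subset of any of these is a key, and no other minimal superkey exists.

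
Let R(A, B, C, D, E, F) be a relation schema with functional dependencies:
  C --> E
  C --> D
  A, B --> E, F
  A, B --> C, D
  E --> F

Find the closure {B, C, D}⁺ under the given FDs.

{B, C, D, E, F}

Start with {B, C, D}.
C --> E applies; add {E} → now {B, C, D, E}.
E --> F applies; add {F} → now {B, C, D, E, F}.
No further FD applies.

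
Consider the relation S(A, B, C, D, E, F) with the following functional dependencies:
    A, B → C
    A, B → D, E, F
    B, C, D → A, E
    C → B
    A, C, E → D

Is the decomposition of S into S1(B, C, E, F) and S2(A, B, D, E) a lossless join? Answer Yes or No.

No

Common attributes: {B, E}; their closure is {B, E}.
The closure covers neither S1 nor S2 entirely; the join is not lossless.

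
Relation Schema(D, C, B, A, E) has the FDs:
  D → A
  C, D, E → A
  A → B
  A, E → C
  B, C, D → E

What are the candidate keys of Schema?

Attributes never on any right-hand side: {D} — every candidate key must contain it.
{C, D}⁺ = {A, B, C, D, E} — all of the relation — so {C, D} is a candidate key.
{D, E}⁺ = {A, B, C, D, E} — all of the relation — so {D, E} is a candidate key.
These are minimal and exhaustive — every other superkey contains one of them.

{C, D}, {D, E}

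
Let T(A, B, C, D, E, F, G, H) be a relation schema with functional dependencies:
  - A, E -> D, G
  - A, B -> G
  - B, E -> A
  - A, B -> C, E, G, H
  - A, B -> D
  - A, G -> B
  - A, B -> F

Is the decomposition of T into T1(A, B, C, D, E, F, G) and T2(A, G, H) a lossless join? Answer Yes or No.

Yes

T1 ∩ T2 = {A, G}; its closure under F is {A, B, C, D, E, F, G, H}.
This includes all of T1, so the common attributes are a superkey of T1 — the join is lossless.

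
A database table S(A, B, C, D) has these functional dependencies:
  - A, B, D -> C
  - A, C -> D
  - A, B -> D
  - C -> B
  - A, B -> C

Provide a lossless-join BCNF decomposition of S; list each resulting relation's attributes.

{A, C, D}; {B, C}

Candidate keys of the original relation: {A, B}, {A, C}.
In {A, B, C, D}, {C} is not a superkey ({C}⁺ restricted to this set is {B, C}), so split on C -> B into {B, C} and {A, C, D}.
{B, C} has no BCNF violation.
{A, C, D} has no BCNF violation.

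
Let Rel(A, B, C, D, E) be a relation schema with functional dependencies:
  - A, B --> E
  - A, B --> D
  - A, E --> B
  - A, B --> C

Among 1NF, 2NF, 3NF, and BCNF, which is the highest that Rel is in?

Candidate keys: {A, B}, {A, E}. Prime attributes: {A, B, E}.
Each dependency's left side is a superkey — BCNF holds.

BCNF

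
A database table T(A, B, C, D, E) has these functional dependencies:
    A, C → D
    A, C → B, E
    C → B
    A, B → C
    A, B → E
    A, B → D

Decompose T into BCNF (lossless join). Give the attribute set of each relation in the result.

Candidate keys of the original relation: {A, B}, {A, C}.
Within {A, B, C, D, E}: {C}⁺ ∩ {A, B, C, D, E} = {B, C}, not the whole set, so C → B violates BCNF; decompose into {B, C} and {A, C, D, E}.
{B, C}: every determinant is a superkey — BCNF.
{A, C, D, E}: every determinant is a superkey — BCNF.

{A, C, D, E}; {B, C}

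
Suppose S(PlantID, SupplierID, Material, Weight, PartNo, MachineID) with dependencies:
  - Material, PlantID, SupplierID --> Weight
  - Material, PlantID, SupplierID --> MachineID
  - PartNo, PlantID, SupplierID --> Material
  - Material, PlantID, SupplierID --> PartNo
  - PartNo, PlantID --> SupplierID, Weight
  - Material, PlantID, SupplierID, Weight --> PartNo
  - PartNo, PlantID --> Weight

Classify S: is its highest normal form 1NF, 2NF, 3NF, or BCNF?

Candidate keys: {Material, PlantID, SupplierID}, {PartNo, PlantID}. Prime attributes: {Material, PartNo, PlantID, SupplierID}.
Every FD has a superkey on the left, so the relation is in BCNF.

BCNF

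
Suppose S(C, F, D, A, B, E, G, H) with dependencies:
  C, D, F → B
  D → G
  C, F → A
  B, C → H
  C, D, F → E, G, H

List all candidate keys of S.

{C, D, F} never appear on the right of any FD, so every key must include all of them.
{C, D, F}⁺ = {A, B, C, D, E, F, G, H}, which is every attribute, so {C, D, F} is a candidate key.
Every other attribute set either contains this one or has a smaller closure.

{C, D, F}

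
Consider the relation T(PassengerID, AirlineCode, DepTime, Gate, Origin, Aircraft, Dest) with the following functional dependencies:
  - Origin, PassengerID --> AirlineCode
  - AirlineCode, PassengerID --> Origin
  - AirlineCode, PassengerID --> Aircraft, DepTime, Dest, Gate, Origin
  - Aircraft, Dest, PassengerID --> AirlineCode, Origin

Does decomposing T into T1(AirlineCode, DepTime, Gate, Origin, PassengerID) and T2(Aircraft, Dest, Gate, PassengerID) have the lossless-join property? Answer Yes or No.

No

T1 ∩ T2 = {Gate, PassengerID}; its closure under F is {Gate, PassengerID}.
T1 ⊄ {Gate, PassengerID} and T2 ⊄ {Gate, PassengerID}, so the split is lossy.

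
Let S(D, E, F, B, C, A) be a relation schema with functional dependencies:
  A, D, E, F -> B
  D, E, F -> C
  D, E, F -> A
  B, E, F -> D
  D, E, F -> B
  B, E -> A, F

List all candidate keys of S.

{E} never appears on the right of any FD, so every key must include it.
{B, E}⁺ = {A, B, C, D, E, F}, which is every attribute, so {B, E} is a candidate key.
{D, E, F}⁺ = {A, B, C, D, E, F}, which is every attribute, so {D, E, F} is a candidate key.
These are minimal and exhaustive — every other superkey contains one of them.

{B, E}, {D, E, F}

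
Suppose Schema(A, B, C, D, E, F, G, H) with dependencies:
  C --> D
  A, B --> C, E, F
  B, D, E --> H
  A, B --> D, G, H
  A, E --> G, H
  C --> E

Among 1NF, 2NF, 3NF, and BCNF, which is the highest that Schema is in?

2NF

Candidate key: {A, B}. Prime attributes: {A, B}.
For C --> D we have {C}⁺ = {C, D, E}; {C} is not a superkey, so BCNF fails.
C --> D has non-prime {D} on the right and a non-superkey on the left, so 3NF fails.
Checking every proper subset of each key, none determines a non-prime attribute — 2NF is satisfied.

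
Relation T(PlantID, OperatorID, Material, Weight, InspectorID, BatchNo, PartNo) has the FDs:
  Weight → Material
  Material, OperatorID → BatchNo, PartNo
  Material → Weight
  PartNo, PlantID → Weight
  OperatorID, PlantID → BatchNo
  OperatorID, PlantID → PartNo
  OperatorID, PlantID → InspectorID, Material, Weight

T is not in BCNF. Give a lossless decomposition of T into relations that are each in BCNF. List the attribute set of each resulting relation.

Candidate key of the original relation: {OperatorID, PlantID}.
{BatchNo, InspectorID, Material, OperatorID, PartNo, PlantID, Weight}: {Weight} determines {Material, Weight} here but is not a superkey — split on Weight → Material, giving {Material, Weight} and {BatchNo, InspectorID, OperatorID, PartNo, PlantID, Weight}.
{Material, Weight} is in BCNF.
{BatchNo, InspectorID, OperatorID, PartNo, PlantID, Weight}: {PartNo, PlantID} determines {PartNo, PlantID, Weight} here but is not a superkey — split on PartNo, PlantID → Weight, giving {PartNo, PlantID, Weight} and {BatchNo, InspectorID, OperatorID, PartNo, PlantID}.
{PartNo, PlantID, Weight} is in BCNF.
{BatchNo, InspectorID, OperatorID, PartNo, PlantID} is in BCNF.

{BatchNo, InspectorID, OperatorID, PartNo, PlantID}; {Material, Weight}; {PartNo, PlantID, Weight}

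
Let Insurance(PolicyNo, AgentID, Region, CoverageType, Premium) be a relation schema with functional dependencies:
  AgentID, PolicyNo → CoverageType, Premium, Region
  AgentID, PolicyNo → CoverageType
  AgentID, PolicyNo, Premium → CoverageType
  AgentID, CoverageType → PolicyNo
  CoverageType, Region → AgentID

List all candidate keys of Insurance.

{AgentID, CoverageType} is a candidate key since {AgentID, CoverageType}⁺ = {AgentID, CoverageType, PolicyNo, Premium, Region} covers every attribute.
{AgentID, PolicyNo} is a candidate key since {AgentID, PolicyNo}⁺ = {AgentID, CoverageType, PolicyNo, Premium, Region} covers every attribute.
{CoverageType, Region} is a candidate key since {CoverageType, Region}⁺ = {AgentID, CoverageType, PolicyNo, Premium, Region} covers every attribute.
No proper subset of any of these is a key, and no other minimal superkey exists.

{AgentID, CoverageType}, {AgentID, PolicyNo}, {CoverageType, Region}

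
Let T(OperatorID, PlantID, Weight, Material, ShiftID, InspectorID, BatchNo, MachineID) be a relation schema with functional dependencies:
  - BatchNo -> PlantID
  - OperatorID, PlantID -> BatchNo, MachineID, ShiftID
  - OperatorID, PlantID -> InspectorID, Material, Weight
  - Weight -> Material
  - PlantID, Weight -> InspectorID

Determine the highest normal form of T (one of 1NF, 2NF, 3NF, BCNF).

2NF

Candidate keys: {BatchNo, OperatorID}, {OperatorID, PlantID}. Prime attributes: {BatchNo, OperatorID, PlantID}.
For BatchNo -> PlantID we have {BatchNo}⁺ = {BatchNo, PlantID}; {BatchNo} is not a superkey, so BCNF fails.
Weight -> Material has non-prime {Material} on the right and a non-superkey on the left, so 3NF fails.
Checking every proper subset of each key, none determines a non-prime attribute — 2NF is satisfied.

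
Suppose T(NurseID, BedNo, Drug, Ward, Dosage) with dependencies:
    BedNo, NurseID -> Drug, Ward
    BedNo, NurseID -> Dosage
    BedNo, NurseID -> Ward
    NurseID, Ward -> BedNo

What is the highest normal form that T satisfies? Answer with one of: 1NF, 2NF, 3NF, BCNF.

Candidate keys: {BedNo, NurseID}, {NurseID, Ward}. Prime attributes: {BedNo, NurseID, Ward}.
The left-hand side of every FD is a superkey, so BCNF is satisfied.

BCNF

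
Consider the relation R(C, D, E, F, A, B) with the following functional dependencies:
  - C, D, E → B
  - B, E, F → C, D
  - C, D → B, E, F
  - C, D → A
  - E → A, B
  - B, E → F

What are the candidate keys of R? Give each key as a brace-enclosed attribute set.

{E}⁺ = {A, B, C, D, E, F}, which is every attribute, so {E} is a candidate key.
{C, D}⁺ = {A, B, C, D, E, F}, which is every attribute, so {C, D} is a candidate key.
No proper subset of any of these is a key, and no other minimal superkey exists.

{C, D}, {E}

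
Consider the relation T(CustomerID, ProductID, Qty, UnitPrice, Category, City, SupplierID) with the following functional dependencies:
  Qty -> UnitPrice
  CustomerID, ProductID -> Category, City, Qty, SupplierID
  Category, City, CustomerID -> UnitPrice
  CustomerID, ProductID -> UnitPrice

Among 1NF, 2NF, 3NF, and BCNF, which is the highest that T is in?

Candidate key: {CustomerID, ProductID}. Prime attributes: {CustomerID, ProductID}.
For Qty -> UnitPrice we have {Qty}⁺ = {Qty, UnitPrice}; {Qty} is not a superkey, so BCNF fails.
Qty -> UnitPrice has non-prime {UnitPrice} on the right and a non-superkey on the left, so 3NF fails.
No proper subset of a key has a non-prime attribute in its closure, so there is no partial dependency; 2NF holds.

2NF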